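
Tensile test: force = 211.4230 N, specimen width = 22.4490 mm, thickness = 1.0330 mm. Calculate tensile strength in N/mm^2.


Formula: TS = force / (width * thickness)
Substituting: TS = 211.4230 / (22.4490 * 1.0330)
Result: 9.1171 N/mm^2


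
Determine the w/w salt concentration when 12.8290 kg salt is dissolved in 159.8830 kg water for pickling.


Formula: Conc = salt / (water + salt) * 100
Substituting: Conc = 12.8290 / (159.8830 + 12.8290) * 100
Result: 7.4280 %


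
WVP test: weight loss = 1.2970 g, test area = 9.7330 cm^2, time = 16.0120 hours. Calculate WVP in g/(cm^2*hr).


Formula: WVP = loss / (area * time)
Substituting: WVP = 1.2970 / (9.7330 * 16.0120)
Result: 0.00832238 g/(cm^2*hr)


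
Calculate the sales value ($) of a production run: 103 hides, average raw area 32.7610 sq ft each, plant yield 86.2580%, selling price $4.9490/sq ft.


Raw_total = N * avg_area = 103 * 32.7610 = 3374.3830 sq ft
Finished = Raw_total * yield / 100 = 3374.3830 * 86.2580 / 100 = 2910.6753 sq ft
Value = Finished * price = 2910.6753 * 4.9490 = 14404.9320 $


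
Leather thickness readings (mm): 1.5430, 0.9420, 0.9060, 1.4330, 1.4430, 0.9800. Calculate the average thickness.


Formula: Average = sum / n
Substituting: Average = 7.2470 / 6
Result: 1.2078 mm


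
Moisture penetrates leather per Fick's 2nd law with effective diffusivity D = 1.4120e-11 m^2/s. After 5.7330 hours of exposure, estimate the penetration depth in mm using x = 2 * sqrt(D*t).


t = 5.7330 hr * 3600 = 20638.8000 s
D * t = 1.4120e-11 * 20638.8000 = 2.9142e-07
x = 2 * sqrt(D*t) = 2 * sqrt(2.9142e-07) = 0.00107967 m = 1.0797 mm


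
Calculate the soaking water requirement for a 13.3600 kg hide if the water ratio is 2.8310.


Formula: Water = hide_weight * ratio
Substituting: Water = 13.3600 * 2.8310
Result: 37.8222 kg


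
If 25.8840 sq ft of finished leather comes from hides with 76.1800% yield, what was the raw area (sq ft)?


Formula: raw = finished * 100 / yield
Substituting: raw = 25.8840 * 100 / 76.1800
Result: 33.9774 sq ft


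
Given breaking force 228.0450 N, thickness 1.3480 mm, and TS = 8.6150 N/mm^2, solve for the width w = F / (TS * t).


Formula: w = F / (TS * t)
Substituting: w = 228.0450 / (8.6150 * 1.3480)
Result: 19.6370 mm


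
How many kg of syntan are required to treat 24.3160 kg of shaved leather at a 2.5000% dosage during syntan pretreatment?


Formula: Syntan = substrate * pct / 100
Substituting: Syntan = 24.3160 * 2.5000 / 100
Result: 0.6079 kg


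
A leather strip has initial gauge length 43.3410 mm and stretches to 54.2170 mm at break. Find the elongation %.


Formula: Elongation = (Lf - L0) / L0 * 100
Substituting: Elongation = (54.2170 - 43.3410) / 43.3410 * 100
Result: 25.0940 %


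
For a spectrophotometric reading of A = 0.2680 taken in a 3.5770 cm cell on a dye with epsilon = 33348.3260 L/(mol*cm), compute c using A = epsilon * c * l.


Formula: c = A / (epsilon * l)
Substituting: c = 0.2680 / (33348.3260 * 3.5770)
Result: 2.2467e-06 mol/L


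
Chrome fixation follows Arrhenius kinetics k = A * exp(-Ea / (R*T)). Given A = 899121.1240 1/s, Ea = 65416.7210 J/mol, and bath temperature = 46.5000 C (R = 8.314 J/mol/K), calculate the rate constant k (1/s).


T_K = T_C + 273.15 = 46.5000 + 273.15 = 319.6500 K
exponent = -Ea / (R * T_K) = -65416.7210 / (8.314 * 319.6500) = -24.6152
k = A * exp(exponent) = 899121.1240 * exp(-24.6152) = 1.8347e-05 1/s


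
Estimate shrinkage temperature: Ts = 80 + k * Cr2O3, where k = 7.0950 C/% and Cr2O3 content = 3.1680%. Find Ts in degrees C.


Formula: Ts = 80 + k * Cr2O3
Substituting: Ts = 80 + 7.0950 * 3.1680
Result: 102.4770 C


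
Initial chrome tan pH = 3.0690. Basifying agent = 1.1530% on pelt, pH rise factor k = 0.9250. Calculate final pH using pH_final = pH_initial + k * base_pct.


Formula: pH_final = pH_initial + k * base_pct
Substituting: pH_final = 3.0690 + 0.9250 * 1.1530
Result: 4.1355


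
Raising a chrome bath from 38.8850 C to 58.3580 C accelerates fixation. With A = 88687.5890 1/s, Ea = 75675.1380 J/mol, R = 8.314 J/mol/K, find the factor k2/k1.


T1 = 38.8850 + 273.15 = 312.0350 K; T2 = 58.3580 + 273.15 = 331.5080 K
k1 = A * exp(-Ea/(R*T1)) = 88687.5890 * exp(-75675.1380/(8.314*312.0350)) = 1.9028e-08 1/s
k2 = A * exp(-Ea/(R*T2)) = 88687.5890 * exp(-75675.1380/(8.314*331.5080)) = 1.0557e-07 1/s
k2/k1 = 1.0557e-07 / 1.9028e-08 = 5.5482


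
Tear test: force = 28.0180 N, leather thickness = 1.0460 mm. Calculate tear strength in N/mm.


Formula: Tear strength = force / thickness
Substituting: Tear strength = 28.0180 / 1.0460
Result: 26.7859 N/mm


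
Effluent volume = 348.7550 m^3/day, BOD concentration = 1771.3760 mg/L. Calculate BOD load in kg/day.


Formula: BOD_load = volume * conc / 1000
Substituting: BOD_load = 348.7550 * 1771.3760 / 1000
Result: 617.7762 kg/day


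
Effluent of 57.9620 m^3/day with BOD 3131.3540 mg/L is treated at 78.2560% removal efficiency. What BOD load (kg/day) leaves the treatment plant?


Load_in = volume * conc / 1000 = 57.9620 * 3131.3540 / 1000 = 181.4995 kg/day
Removed = Load_in * eff / 100 = 181.4995 * 78.2560 / 100 = 142.0343 kg/day
Load_out = Load_in - Removed = 181.4995 - 142.0343 = 39.4653 kg/day


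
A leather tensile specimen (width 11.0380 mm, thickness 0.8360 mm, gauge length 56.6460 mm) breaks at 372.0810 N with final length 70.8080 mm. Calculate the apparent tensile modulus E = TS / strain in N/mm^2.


TS = F / (w * t) = 372.0810 / (11.0380 * 0.8360) = 40.3219 N/mm^2
strain = (Lf - L0) / L0 = (70.8080 - 56.6460) / 56.6460 = 0.2500
E = TS / strain = 40.3219 / 0.2500 = 161.2818 N/mm^2


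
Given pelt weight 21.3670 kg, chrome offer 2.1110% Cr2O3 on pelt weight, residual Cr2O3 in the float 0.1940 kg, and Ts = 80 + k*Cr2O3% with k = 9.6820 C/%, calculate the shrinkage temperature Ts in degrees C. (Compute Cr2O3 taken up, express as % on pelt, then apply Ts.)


Offered = pelt * offer_pct / 100 = 21.3670 * 2.1110 / 100 = 0.4511 kg
Uptake = offered - residual = 0.4511 - 0.1940 = 0.2571 kg
Cr2O3% on pelt = uptake / pelt * 100 = 0.2571 / 21.3670 * 100 = 1.2031 %
Ts = 80 + k * Cr2O3% = 80 + 9.6820 * 1.2031 = 91.6480 C


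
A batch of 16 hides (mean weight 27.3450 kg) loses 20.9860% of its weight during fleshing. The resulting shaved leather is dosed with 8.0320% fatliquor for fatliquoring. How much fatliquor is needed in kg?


Total_raw = N * avg_wt = 16 * 27.3450 = 437.5200 kg
Substrate = Total_raw * (1 - loss/100) = 437.5200 * (1 - 20.9860/100) = 345.7021 kg
Fat = Substrate * pct / 100 = 345.7021 * 8.0320 / 100 = 27.7668 kg


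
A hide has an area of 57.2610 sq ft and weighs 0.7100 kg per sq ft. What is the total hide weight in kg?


Formula: Weight = area * weight_per_sqft
Substituting: Weight = 57.2610 * 0.7100
Result: 40.6553 kg


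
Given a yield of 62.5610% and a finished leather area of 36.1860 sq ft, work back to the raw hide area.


Formula: raw = finished * 100 / yield
Substituting: raw = 36.1860 * 100 / 62.5610
Result: 57.8411 sq ft


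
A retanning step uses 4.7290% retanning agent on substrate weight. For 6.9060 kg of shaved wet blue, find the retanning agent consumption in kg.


Formula: Retan = substrate * pct / 100
Substituting: Retan = 6.9060 * 4.7290 / 100
Result: 0.3266 kg


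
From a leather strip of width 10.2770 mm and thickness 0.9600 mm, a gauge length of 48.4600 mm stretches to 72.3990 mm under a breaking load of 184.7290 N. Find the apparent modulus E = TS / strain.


TS = F / (w * t) = 184.7290 / (10.2770 * 0.9600) = 18.7240 N/mm^2
strain = (Lf - L0) / L0 = (72.3990 - 48.4600) / 48.4600 = 0.4940
E = TS / strain = 18.7240 / 0.4940 = 37.9031 N/mm^2


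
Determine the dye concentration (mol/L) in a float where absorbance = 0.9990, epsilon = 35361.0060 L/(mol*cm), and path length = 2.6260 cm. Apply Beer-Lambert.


Formula: c = A / (epsilon * l)
Substituting: c = 0.9990 / (35361.0060 * 2.6260)
Result: 1.0758e-05 mol/L


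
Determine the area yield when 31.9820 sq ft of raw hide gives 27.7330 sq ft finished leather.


Formula: Yield = finished / raw * 100
Substituting: Yield = 27.7330 / 31.9820 * 100
Result: 86.7144 %


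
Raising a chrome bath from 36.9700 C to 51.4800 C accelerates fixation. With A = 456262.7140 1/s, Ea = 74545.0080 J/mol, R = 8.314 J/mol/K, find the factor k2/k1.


T1 = 36.9700 + 273.15 = 310.1200 K; T2 = 51.4800 + 273.15 = 324.6300 K
k1 = A * exp(-Ea/(R*T1)) = 456262.7140 * exp(-74545.0080/(8.314*310.1200)) = 1.2673e-07 1/s
k2 = A * exp(-Ea/(R*T2)) = 456262.7140 * exp(-74545.0080/(8.314*324.6300)) = 4.6143e-07 1/s
k2/k1 = 4.6143e-07 / 1.2673e-07 = 3.6411


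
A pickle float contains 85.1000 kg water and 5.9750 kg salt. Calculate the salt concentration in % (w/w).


Formula: Conc = salt / (water + salt) * 100
Substituting: Conc = 5.9750 / (85.1000 + 5.9750) * 100
Result: 6.5605 %


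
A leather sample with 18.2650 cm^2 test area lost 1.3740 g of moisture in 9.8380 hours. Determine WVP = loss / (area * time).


Formula: WVP = loss / (area * time)
Substituting: WVP = 1.3740 / (18.2650 * 9.8380)
Result: 0.00764646 g/(cm^2*hr)


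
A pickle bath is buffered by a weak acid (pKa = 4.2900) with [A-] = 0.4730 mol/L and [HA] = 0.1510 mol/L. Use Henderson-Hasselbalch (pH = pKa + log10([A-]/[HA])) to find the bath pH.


ratio = [A-] / [HA] = 0.4730 / 0.1510 = 3.1325
log10(ratio) = 0.4959
pH = pKa + log10(ratio) = 4.2900 + 0.4959 = 4.7859


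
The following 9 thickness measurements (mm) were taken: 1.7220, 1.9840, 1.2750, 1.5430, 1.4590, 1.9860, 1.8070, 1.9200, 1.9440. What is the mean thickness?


Formula: Average = sum / n
Substituting: Average = 15.6400 / 9
Result: 1.7378 mm


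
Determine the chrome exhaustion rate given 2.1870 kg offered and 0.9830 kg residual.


Formula: Uptake = (offered - residual) / offered * 100
Substituting: Uptake = (2.1870 - 0.9830) / 2.1870 * 100
Result: 55.0526 %


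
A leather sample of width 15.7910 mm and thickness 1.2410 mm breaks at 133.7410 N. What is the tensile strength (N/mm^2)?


Formula: TS = force / (width * thickness)
Substituting: TS = 133.7410 / (15.7910 * 1.2410)
Result: 6.8247 N/mm^2


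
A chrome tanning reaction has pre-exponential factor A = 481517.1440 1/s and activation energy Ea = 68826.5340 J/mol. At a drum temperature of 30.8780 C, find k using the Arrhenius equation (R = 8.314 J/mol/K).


T_K = T_C + 273.15 = 30.8780 + 273.15 = 304.0280 K
exponent = -Ea / (R * T_K) = -68826.5340 / (8.314 * 304.0280) = -27.2290
k = A * exp(exponent) = 481517.1440 * exp(-27.2290) = 7.1977e-07 1/s


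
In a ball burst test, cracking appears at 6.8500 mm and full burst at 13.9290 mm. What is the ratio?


Formula: Ratio = crack / burst
Substituting: Ratio = 6.8500 / 13.9290
Result: 0.4918


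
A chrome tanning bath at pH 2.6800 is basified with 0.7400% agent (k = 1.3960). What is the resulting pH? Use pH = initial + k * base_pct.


Formula: pH_final = pH_initial + k * base_pct
Substituting: pH_final = 2.6800 + 1.3960 * 0.7400
Result: 3.7130


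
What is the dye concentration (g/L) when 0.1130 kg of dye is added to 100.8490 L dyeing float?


Formula: Conc = dye_mass(kg) / volume(L) * 1000
Substituting: Conc = 0.1130 / 100.8490 * 1000
Result: 1.1205 g/L


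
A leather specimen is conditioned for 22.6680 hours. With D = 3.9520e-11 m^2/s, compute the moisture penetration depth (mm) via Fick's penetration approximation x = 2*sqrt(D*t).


t = 22.6680 hr * 3600 = 81604.8000 s
D * t = 3.9520e-11 * 81604.8000 = 3.2250e-06
x = 2 * sqrt(D*t) = 2 * sqrt(3.2250e-06) = 0.00359167 m = 3.5917 mm


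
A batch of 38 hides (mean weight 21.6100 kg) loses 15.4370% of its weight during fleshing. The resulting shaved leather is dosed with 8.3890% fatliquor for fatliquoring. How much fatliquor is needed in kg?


Total_raw = N * avg_wt = 38 * 21.6100 = 821.1800 kg
Substrate = Total_raw * (1 - loss/100) = 821.1800 * (1 - 15.4370/100) = 694.4144 kg
Fat = Substrate * pct / 100 = 694.4144 * 8.3890 / 100 = 58.2544 kg


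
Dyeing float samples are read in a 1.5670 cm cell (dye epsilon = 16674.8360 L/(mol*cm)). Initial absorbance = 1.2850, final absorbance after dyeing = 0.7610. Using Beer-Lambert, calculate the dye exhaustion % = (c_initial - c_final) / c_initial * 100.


c_initial = A_i / (epsilon * l) = 1.2850 / (16674.8360 * 1.5670) = 4.9178e-05 mol/L
c_final = A_f / (epsilon * l) = 0.7610 / (16674.8360 * 1.5670) = 2.9124e-05 mol/L
Exhaustion = (c_initial - c_final) / c_initial * 100 = (4.9178e-05 - 2.9124e-05) / 4.9178e-05 * 100 = 40.7782 %


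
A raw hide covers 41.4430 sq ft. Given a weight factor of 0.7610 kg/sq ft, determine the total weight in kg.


Formula: Weight = area * weight_per_sqft
Substituting: Weight = 41.4430 * 0.7610
Result: 31.5381 kg


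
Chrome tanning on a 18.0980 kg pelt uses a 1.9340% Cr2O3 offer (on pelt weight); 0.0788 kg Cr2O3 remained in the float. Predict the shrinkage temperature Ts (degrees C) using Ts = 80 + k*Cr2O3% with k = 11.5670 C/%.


Offered = pelt * offer_pct / 100 = 18.0980 * 1.9340 / 100 = 0.3500 kg
Uptake = offered - residual = 0.3500 - 0.0788 = 0.2712 kg
Cr2O3% on pelt = uptake / pelt * 100 = 0.2712 / 18.0980 * 100 = 1.4986 %
Ts = 80 + k * Cr2O3% = 80 + 11.5670 * 1.4986 = 97.3342 C


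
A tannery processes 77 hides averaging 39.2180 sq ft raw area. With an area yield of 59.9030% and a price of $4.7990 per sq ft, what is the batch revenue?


Raw_total = N * avg_area = 77 * 39.2180 = 3019.7860 sq ft
Finished = Raw_total * yield / 100 = 3019.7860 * 59.9030 / 100 = 1808.9424 sq ft
Value = Finished * price = 1808.9424 * 4.7990 = 8681.1146 $


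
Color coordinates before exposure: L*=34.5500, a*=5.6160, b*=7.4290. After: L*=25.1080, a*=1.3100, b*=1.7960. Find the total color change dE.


dL = -9.4420, da = -4.3060, db = -5.6330
dE = sqrt((-9.4420)^2 + (-4.3060)^2 + (-5.6330)^2) = 11.8078


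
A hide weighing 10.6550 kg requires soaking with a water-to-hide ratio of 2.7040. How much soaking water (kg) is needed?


Formula: Water = hide_weight * ratio
Substituting: Water = 10.6550 * 2.7040
Result: 28.8111 kg


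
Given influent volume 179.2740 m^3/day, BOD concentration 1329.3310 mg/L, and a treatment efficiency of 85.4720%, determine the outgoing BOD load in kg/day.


Load_in = volume * conc / 1000 = 179.2740 * 1329.3310 / 1000 = 238.3145 kg/day
Removed = Load_in * eff / 100 = 238.3145 * 85.4720 / 100 = 203.6922 kg/day
Load_out = Load_in - Removed = 238.3145 - 203.6922 = 34.6223 kg/day


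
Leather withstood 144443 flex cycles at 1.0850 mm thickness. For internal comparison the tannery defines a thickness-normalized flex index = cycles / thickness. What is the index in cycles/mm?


Formula: Index = cycles / thickness
Substituting: Index = 144443 / 1.0850
Result: 133127.1889 cycles/mm


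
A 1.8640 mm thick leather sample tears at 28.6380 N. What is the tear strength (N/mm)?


Formula: Tear strength = force / thickness
Substituting: Tear strength = 28.6380 / 1.8640
Result: 15.3637 N/mm


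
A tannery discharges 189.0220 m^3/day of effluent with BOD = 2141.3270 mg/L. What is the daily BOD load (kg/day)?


Formula: BOD_load = volume * conc / 1000
Substituting: BOD_load = 189.0220 * 2141.3270 / 1000
Result: 404.7579 kg/day


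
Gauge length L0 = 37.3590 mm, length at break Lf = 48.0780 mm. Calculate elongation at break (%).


Formula: Elongation = (Lf - L0) / L0 * 100
Substituting: Elongation = (48.0780 - 37.3590) / 37.3590 * 100
Result: 28.6919 %


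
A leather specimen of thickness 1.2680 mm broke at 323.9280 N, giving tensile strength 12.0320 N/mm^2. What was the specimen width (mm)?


Formula: w = F / (TS * t)
Substituting: w = 323.9280 / (12.0320 * 1.2680)
Result: 21.2320 mm


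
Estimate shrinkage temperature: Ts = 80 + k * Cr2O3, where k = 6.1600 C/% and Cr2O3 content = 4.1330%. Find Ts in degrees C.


Formula: Ts = 80 + k * Cr2O3
Substituting: Ts = 80 + 6.1600 * 4.1330
Result: 105.4593 C


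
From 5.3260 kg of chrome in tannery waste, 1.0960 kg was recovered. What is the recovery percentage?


Formula: Recovery = recovered / input * 100
Substituting: Recovery = 1.0960 / 5.3260 * 100
Result: 20.5783 %


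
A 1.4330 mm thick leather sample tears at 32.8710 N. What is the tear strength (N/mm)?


Formula: Tear strength = force / thickness
Substituting: Tear strength = 32.8710 / 1.4330
Result: 22.9386 N/mm


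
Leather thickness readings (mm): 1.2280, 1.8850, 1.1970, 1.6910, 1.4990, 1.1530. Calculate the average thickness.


Formula: Average = sum / n
Substituting: Average = 8.6530 / 6
Result: 1.4422 mm


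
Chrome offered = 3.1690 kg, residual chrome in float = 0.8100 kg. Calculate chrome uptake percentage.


Formula: Uptake = (offered - residual) / offered * 100
Substituting: Uptake = (3.1690 - 0.8100) / 3.1690 * 100
Result: 74.4399 %


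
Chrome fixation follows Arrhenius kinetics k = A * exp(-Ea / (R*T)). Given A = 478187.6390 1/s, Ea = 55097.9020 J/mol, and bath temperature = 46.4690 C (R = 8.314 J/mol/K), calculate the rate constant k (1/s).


T_K = T_C + 273.15 = 46.4690 + 273.15 = 319.6190 K
exponent = -Ea / (R * T_K) = -55097.9020 / (8.314 * 319.6190) = -20.7344
k = A * exp(exponent) = 478187.6390 * exp(-20.7344) = 4.7287e-04 1/s


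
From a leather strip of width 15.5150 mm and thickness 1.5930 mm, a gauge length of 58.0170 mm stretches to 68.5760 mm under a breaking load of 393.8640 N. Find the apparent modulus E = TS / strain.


TS = F / (w * t) = 393.8640 / (15.5150 * 1.5930) = 15.9360 N/mm^2
strain = (Lf - L0) / L0 = (68.5760 - 58.0170) / 58.0170 = 0.1820
E = TS / strain = 15.9360 / 0.1820 = 87.5611 N/mm^2


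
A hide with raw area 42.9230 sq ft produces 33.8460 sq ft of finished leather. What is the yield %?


Formula: Yield = finished / raw * 100
Substituting: Yield = 33.8460 / 42.9230 * 100
Result: 78.8528 %


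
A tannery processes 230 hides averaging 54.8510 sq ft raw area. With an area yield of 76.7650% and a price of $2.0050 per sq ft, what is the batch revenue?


Raw_total = N * avg_area = 230 * 54.8510 = 12615.7300 sq ft
Finished = Raw_total * yield / 100 = 12615.7300 * 76.7650 / 100 = 9684.4651 sq ft
Value = Finished * price = 9684.4651 * 2.0050 = 19417.3526 $


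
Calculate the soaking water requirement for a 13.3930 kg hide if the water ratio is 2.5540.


Formula: Water = hide_weight * ratio
Substituting: Water = 13.3930 * 2.5540
Result: 34.2057 kg


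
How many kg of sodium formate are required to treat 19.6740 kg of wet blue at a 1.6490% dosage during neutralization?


Formula: Neutralizer = substrate * pct / 100
Substituting: Neutralizer = 19.6740 * 1.6490 / 100
Result: 0.3244 kg


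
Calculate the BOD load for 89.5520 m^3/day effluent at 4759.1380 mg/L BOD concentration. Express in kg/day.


Formula: BOD_load = volume * conc / 1000
Substituting: BOD_load = 89.5520 * 4759.1380 / 1000
Result: 426.1903 kg/day


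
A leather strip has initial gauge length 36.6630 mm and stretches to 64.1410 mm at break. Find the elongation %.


Formula: Elongation = (Lf - L0) / L0 * 100
Substituting: Elongation = (64.1410 - 36.6630) / 36.6630 * 100
Result: 74.9475 %


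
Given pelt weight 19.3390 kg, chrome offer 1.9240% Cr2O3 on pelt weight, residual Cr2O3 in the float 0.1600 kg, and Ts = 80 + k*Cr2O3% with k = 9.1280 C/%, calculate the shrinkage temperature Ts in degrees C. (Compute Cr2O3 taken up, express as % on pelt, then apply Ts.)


Offered = pelt * offer_pct / 100 = 19.3390 * 1.9240 / 100 = 0.3721 kg
Uptake = offered - residual = 0.3721 - 0.1600 = 0.2121 kg
Cr2O3% on pelt = uptake / pelt * 100 = 0.2121 / 19.3390 * 100 = 1.0967 %
Ts = 80 + k * Cr2O3% = 80 + 9.1280 * 1.0967 = 90.0103 C


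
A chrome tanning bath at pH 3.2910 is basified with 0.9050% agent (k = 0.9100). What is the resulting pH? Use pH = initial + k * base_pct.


Formula: pH_final = pH_initial + k * base_pct
Substituting: pH_final = 3.2910 + 0.9100 * 0.9050
Result: 4.1145


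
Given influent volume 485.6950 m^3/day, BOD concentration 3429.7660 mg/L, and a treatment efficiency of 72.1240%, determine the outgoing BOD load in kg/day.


Load_in = volume * conc / 1000 = 485.6950 * 3429.7660 / 1000 = 1665.8202 kg/day
Removed = Load_in * eff / 100 = 1665.8202 * 72.1240 / 100 = 1201.4562 kg/day
Load_out = Load_in - Removed = 1665.8202 - 1201.4562 = 464.3640 kg/day


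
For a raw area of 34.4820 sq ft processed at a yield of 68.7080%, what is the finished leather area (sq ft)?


Formula: finished = raw * yield / 100
Substituting: finished = 34.4820 * 68.7080 / 100
Result: 23.6919 sq ft


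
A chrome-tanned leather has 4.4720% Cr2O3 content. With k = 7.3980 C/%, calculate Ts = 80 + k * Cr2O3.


Formula: Ts = 80 + k * Cr2O3
Substituting: Ts = 80 + 7.3980 * 4.4720
Result: 113.0839 C


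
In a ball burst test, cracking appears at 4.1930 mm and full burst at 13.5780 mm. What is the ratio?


Formula: Ratio = crack / burst
Substituting: Ratio = 4.1930 / 13.5780
Result: 0.3088


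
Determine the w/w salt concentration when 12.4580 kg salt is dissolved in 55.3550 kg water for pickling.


Formula: Conc = salt / (water + salt) * 100
Substituting: Conc = 12.4580 / (55.3550 + 12.4580) * 100
Result: 18.3711 %


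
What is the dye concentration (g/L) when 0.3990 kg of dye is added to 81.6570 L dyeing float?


Formula: Conc = dye_mass(kg) / volume(L) * 1000
Substituting: Conc = 0.3990 / 81.6570 * 1000
Result: 4.8863 g/L


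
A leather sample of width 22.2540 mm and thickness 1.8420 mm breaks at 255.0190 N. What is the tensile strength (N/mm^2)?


Formula: TS = force / (width * thickness)
Substituting: TS = 255.0190 / (22.2540 * 1.8420)
Result: 6.2212 N/mm^2


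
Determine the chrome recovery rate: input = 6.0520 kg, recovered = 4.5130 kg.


Formula: Recovery = recovered / input * 100
Substituting: Recovery = 4.5130 / 6.0520 * 100
Result: 74.5704 %


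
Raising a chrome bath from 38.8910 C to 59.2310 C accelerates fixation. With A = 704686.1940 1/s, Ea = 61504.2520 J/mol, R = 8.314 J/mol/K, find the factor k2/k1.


T1 = 38.8910 + 273.15 = 312.0410 K; T2 = 59.2310 + 273.15 = 332.3810 K
k1 = A * exp(-Ea/(R*T1)) = 704686.1940 * exp(-61504.2520/(8.314*312.0410)) = 3.5646e-05 1/s
k2 = A * exp(-Ea/(R*T2)) = 704686.1940 * exp(-61504.2520/(8.314*332.3810)) = 1.5208e-04 1/s
k2/k1 = 1.5208e-04 / 3.5646e-05 = 4.2664


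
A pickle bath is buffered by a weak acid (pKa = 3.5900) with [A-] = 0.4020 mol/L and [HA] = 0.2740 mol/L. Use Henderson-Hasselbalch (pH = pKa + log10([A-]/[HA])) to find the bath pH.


ratio = [A-] / [HA] = 0.4020 / 0.2740 = 1.4672
log10(ratio) = 0.1665
pH = pKa + log10(ratio) = 3.5900 + 0.1665 = 3.7565


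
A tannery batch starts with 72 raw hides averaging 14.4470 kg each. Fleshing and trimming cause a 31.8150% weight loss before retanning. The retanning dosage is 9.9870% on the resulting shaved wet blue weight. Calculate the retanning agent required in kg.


Total_raw = N * avg_wt = 72 * 14.4470 = 1040.1840 kg
Substrate = Total_raw * (1 - loss/100) = 1040.1840 * (1 - 31.8150/100) = 709.2495 kg
Retan = Substrate * pct / 100 = 709.2495 * 9.9870 / 100 = 70.8327 kg


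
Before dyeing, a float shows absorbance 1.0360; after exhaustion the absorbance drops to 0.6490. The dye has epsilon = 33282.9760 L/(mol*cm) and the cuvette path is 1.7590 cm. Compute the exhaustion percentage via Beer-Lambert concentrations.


c_initial = A_i / (epsilon * l) = 1.0360 / (33282.9760 * 1.7590) = 1.7696e-05 mol/L
c_final = A_f / (epsilon * l) = 0.6490 / (33282.9760 * 1.7590) = 1.1086e-05 mol/L
Exhaustion = (c_initial - c_final) / c_initial * 100 = (1.7696e-05 - 1.1086e-05) / 1.7696e-05 * 100 = 37.3552 %


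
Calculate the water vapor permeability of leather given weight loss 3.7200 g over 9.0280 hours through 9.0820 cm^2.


Formula: WVP = loss / (area * time)
Substituting: WVP = 3.7200 / (9.0820 * 9.0280)
Result: 0.0453701 g/(cm^2*hr)


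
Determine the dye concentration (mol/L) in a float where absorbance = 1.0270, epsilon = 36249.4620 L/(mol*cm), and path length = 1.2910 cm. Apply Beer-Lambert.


Formula: c = A / (epsilon * l)
Substituting: c = 1.0270 / (36249.4620 * 1.2910)
Result: 2.1945e-05 mol/L


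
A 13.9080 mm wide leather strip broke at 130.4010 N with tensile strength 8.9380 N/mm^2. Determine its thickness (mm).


Formula: t = F / (TS * w)
Substituting: t = 130.4010 / (8.9380 * 13.9080)
Result: 1.0490 mm


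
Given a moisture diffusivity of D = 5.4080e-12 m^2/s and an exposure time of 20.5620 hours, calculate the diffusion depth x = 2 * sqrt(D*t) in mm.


t = 20.5620 hr * 3600 = 74023.2000 s
D * t = 5.4080e-12 * 74023.2000 = 4.0032e-07
x = 2 * sqrt(D*t) = 2 * sqrt(4.0032e-07) = 0.00126541 m = 1.2654 mm


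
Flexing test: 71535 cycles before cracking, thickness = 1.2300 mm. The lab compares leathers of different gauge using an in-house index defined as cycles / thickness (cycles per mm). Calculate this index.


Formula: Index = cycles / thickness
Substituting: Index = 71535 / 1.2300
Result: 58158.5366 cycles/mm


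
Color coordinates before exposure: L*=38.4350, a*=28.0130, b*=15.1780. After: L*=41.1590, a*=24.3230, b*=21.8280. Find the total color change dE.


dL = 2.7240, da = -3.6900, db = 6.6500
dE = sqrt(2.7240^2 + (-3.6900)^2 + 6.6500^2) = 8.0783


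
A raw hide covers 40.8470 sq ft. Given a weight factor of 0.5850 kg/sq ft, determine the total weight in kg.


Formula: Weight = area * weight_per_sqft
Substituting: Weight = 40.8470 * 0.5850
Result: 23.8955 kg


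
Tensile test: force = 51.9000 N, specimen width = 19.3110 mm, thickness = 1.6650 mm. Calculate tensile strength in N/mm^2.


Formula: TS = force / (width * thickness)
Substituting: TS = 51.9000 / (19.3110 * 1.6650)
Result: 1.6142 N/mm^2


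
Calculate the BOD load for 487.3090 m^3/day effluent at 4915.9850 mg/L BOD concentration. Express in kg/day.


Formula: BOD_load = volume * conc / 1000
Substituting: BOD_load = 487.3090 * 4915.9850 / 1000
Result: 2395.6037 kg/day


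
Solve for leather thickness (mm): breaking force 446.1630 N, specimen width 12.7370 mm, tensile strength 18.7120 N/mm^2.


Formula: t = F / (TS * w)
Substituting: t = 446.1630 / (18.7120 * 12.7370)
Result: 1.8720 mm


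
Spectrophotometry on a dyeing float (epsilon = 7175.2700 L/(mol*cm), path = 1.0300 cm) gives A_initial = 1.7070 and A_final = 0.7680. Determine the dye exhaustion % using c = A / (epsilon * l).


c_initial = A_i / (epsilon * l) = 1.7070 / (7175.2700 * 1.0300) = 2.3097e-04 mol/L
c_final = A_f / (epsilon * l) = 0.7680 / (7175.2700 * 1.0300) = 1.0392e-04 mol/L
Exhaustion = (c_initial - c_final) / c_initial * 100 = (2.3097e-04 - 1.0392e-04) / 2.3097e-04 * 100 = 55.0088 %


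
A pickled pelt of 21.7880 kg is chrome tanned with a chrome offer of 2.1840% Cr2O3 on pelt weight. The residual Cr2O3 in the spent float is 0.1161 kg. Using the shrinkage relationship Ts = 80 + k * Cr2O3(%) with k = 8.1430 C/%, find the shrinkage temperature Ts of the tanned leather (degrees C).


Offered = pelt * offer_pct / 100 = 21.7880 * 2.1840 / 100 = 0.4758 kg
Uptake = offered - residual = 0.4758 - 0.1161 = 0.3597 kg
Cr2O3% on pelt = uptake / pelt * 100 = 0.3597 / 21.7880 * 100 = 1.6511 %
Ts = 80 + k * Cr2O3% = 80 + 8.1430 * 1.6511 = 93.4452 C


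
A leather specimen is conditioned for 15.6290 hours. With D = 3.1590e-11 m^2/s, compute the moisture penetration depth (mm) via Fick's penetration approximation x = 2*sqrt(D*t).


t = 15.6290 hr * 3600 = 56264.4000 s
D * t = 3.1590e-11 * 56264.4000 = 1.7774e-06
x = 2 * sqrt(D*t) = 2 * sqrt(1.7774e-06) = 0.00266638 m = 2.6664 mm


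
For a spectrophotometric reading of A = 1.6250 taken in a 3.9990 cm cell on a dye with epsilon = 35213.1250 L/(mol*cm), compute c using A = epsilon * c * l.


Formula: c = A / (epsilon * l)
Substituting: c = 1.6250 / (35213.1250 * 3.9990)
Result: 1.1540e-05 mol/L


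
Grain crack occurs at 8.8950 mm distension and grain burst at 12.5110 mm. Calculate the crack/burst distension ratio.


Formula: Ratio = crack / burst
Substituting: Ratio = 8.8950 / 12.5110
Result: 0.7110


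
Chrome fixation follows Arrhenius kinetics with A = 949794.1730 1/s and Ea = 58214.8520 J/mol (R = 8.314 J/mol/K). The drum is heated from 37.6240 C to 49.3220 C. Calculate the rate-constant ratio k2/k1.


T1 = 37.6240 + 273.15 = 310.7740 K; T2 = 49.3220 + 273.15 = 322.4720 K
k1 = A * exp(-Ea/(R*T1)) = 949794.1730 * exp(-58214.8520/(8.314*310.7740)) = 1.5580e-04 1/s
k2 = A * exp(-Ea/(R*T2)) = 949794.1730 * exp(-58214.8520/(8.314*322.4720)) = 3.5280e-04 1/s
k2/k1 = 3.5280e-04 / 1.5580e-04 = 2.2645


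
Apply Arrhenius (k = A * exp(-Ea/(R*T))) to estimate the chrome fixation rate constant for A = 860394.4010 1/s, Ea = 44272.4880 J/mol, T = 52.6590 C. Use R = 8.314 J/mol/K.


T_K = T_C + 273.15 = 52.6590 + 273.15 = 325.8090 K
exponent = -Ea / (R * T_K) = -44272.4880 / (8.314 * 325.8090) = -16.3441
k = A * exp(exponent) = 860394.4010 * exp(-16.3441) = 0.0686354 1/s


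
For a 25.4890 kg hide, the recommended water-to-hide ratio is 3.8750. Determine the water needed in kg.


Formula: Water = hide_weight * ratio
Substituting: Water = 25.4890 * 3.8750
Result: 98.7699 kg


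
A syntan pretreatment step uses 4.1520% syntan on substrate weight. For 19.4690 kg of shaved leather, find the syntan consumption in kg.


Formula: Syntan = substrate * pct / 100
Substituting: Syntan = 19.4690 * 4.1520 / 100
Result: 0.8084 kg


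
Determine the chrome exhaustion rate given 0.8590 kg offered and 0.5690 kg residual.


Formula: Uptake = (offered - residual) / offered * 100
Substituting: Uptake = (0.8590 - 0.5690) / 0.8590 * 100
Result: 33.7602 %


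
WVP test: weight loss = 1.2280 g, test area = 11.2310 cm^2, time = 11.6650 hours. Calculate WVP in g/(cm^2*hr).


Formula: WVP = loss / (area * time)
Substituting: WVP = 1.2280 / (11.2310 * 11.6650)
Result: 0.00937336 g/(cm^2*hr)


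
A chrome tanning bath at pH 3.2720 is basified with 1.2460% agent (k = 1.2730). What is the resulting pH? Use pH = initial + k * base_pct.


Formula: pH_final = pH_initial + k * base_pct
Substituting: pH_final = 3.2720 + 1.2730 * 1.2460
Result: 4.8582


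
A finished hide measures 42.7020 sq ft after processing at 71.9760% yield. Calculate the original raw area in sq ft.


Formula: raw = finished * 100 / yield
Substituting: raw = 42.7020 * 100 / 71.9760
Result: 59.3281 sq ft


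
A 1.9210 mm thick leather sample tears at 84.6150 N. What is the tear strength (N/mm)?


Formula: Tear strength = force / thickness
Substituting: Tear strength = 84.6150 / 1.9210
Result: 44.0474 N/mm


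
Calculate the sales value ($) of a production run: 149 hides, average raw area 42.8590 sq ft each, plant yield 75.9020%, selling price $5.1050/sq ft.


Raw_total = N * avg_area = 149 * 42.8590 = 6385.9910 sq ft
Finished = Raw_total * yield / 100 = 6385.9910 * 75.9020 / 100 = 4847.0949 sq ft
Value = Finished * price = 4847.0949 * 5.1050 = 24744.4194 $


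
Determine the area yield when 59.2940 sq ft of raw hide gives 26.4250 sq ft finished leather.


Formula: Yield = finished / raw * 100
Substituting: Yield = 26.4250 / 59.2940 * 100
Result: 44.5661 %


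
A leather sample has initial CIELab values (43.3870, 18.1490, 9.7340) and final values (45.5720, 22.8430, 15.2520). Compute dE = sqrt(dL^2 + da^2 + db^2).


dL = 2.1850, da = 4.6940, db = 5.5180
dE = sqrt(2.1850^2 + 4.6940^2 + 5.5180^2) = 7.5668


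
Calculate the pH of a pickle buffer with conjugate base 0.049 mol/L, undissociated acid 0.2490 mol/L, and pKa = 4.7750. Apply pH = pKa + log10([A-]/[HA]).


ratio = [A-] / [HA] = 0.049 / 0.2490 = 0.1968
log10(ratio) = -0.7060
pH = pKa + log10(ratio) = 4.7750 - 0.7060 = 4.0690


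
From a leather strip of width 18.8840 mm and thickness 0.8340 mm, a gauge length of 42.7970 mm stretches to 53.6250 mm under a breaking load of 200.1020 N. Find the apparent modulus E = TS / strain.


TS = F / (w * t) = 200.1020 / (18.8840 * 0.8340) = 12.7055 N/mm^2
strain = (Lf - L0) / L0 = (53.6250 - 42.7970) / 42.7970 = 0.2530
E = TS / strain = 12.7055 / 0.2530 = 50.2177 N/mm^2


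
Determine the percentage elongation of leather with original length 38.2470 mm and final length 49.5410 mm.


Formula: Elongation = (Lf - L0) / L0 * 100
Substituting: Elongation = (49.5410 - 38.2470) / 38.2470 * 100
Result: 29.5291 %


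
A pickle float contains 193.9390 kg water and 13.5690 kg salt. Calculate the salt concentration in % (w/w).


Formula: Conc = salt / (water + salt) * 100
Substituting: Conc = 13.5690 / (193.9390 + 13.5690) * 100
Result: 6.5390 %


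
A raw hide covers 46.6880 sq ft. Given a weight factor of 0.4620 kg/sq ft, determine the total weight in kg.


Formula: Weight = area * weight_per_sqft
Substituting: Weight = 46.6880 * 0.4620
Result: 21.5699 kg


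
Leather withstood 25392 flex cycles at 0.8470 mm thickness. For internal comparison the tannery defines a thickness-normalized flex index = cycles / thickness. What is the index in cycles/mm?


Formula: Index = cycles / thickness
Substituting: Index = 25392 / 0.8470
Result: 29978.7485 cycles/mm


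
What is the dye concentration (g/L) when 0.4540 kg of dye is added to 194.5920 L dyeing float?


Formula: Conc = dye_mass(kg) / volume(L) * 1000
Substituting: Conc = 0.4540 / 194.5920 * 1000
Result: 2.3331 g/L


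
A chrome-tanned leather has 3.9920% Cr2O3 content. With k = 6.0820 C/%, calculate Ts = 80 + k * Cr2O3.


Formula: Ts = 80 + k * Cr2O3
Substituting: Ts = 80 + 6.0820 * 3.9920
Result: 104.2793 C


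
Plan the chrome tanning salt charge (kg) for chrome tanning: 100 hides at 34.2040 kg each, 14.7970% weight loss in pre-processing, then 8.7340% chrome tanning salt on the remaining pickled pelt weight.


Total_raw = N * avg_wt = 100 * 34.2040 = 3420.4000 kg
Substrate = Total_raw * (1 - loss/100) = 3420.4000 * (1 - 14.7970/100) = 2914.2834 kg
Chrome = Substrate * pct / 100 = 2914.2834 * 8.7340 / 100 = 254.5335 kg


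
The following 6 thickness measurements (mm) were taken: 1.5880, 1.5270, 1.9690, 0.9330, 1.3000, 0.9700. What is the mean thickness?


Formula: Average = sum / n
Substituting: Average = 8.2870 / 6
Result: 1.3812 mm


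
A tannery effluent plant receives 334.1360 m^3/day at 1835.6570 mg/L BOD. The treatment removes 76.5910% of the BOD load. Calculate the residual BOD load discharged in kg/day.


Load_in = volume * conc / 1000 = 334.1360 * 1835.6570 / 1000 = 613.3591 kg/day
Removed = Load_in * eff / 100 = 613.3591 * 76.5910 / 100 = 469.7779 kg/day
Load_out = Load_in - Removed = 613.3591 - 469.7779 = 143.5812 kg/day


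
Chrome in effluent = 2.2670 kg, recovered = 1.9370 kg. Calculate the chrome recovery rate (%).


Formula: Recovery = recovered / input * 100
Substituting: Recovery = 1.9370 / 2.2670 * 100
Result: 85.4433 %


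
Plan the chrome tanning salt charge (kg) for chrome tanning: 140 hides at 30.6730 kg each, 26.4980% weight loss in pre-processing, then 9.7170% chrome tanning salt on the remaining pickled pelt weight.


Total_raw = N * avg_wt = 140 * 30.6730 = 4294.2200 kg
Substrate = Total_raw * (1 - loss/100) = 4294.2200 * (1 - 26.4980/100) = 3156.3376 kg
Chrome = Substrate * pct / 100 = 3156.3376 * 9.7170 / 100 = 306.7013 kg


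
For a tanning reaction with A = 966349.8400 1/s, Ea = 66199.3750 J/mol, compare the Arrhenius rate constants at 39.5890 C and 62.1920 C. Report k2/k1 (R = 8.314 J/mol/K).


T1 = 39.5890 + 273.15 = 312.7390 K; T2 = 62.1920 + 273.15 = 335.3420 K
k1 = A * exp(-Ea/(R*T1)) = 966349.8400 * exp(-66199.3750/(8.314*312.7390)) = 8.4705e-06 1/s
k2 = A * exp(-Ea/(R*T2)) = 966349.8400 * exp(-66199.3750/(8.314*335.3420)) = 4.7119e-05 1/s
k2/k1 = 4.7119e-05 / 8.4705e-06 = 5.5627


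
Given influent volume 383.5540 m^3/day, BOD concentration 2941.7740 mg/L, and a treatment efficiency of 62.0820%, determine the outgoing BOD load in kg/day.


Load_in = volume * conc / 1000 = 383.5540 * 2941.7740 / 1000 = 1128.3292 kg/day
Removed = Load_in * eff / 100 = 1128.3292 * 62.0820 / 100 = 700.4893 kg/day
Load_out = Load_in - Removed = 1128.3292 - 700.4893 = 427.8399 kg/day


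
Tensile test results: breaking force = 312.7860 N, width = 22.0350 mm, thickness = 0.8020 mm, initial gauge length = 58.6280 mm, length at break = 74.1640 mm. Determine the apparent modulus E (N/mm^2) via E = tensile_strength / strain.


TS = F / (w * t) = 312.7860 / (22.0350 * 0.8020) = 17.6995 N/mm^2
strain = (Lf - L0) / L0 = (74.1640 - 58.6280) / 58.6280 = 0.2650
E = TS / strain = 17.6995 / 0.2650 = 66.7922 N/mm^2


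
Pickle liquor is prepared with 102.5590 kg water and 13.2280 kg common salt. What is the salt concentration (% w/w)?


Formula: Conc = salt / (water + salt) * 100
Substituting: Conc = 13.2280 / (102.5590 + 13.2280) * 100
Result: 11.4244 %


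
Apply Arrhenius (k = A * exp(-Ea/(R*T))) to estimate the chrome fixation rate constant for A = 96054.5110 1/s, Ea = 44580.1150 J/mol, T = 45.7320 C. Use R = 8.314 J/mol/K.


T_K = T_C + 273.15 = 45.7320 + 273.15 = 318.8820 K
exponent = -Ea / (R * T_K) = -44580.1150 / (8.314 * 318.8820) = -16.8152
k = A * exp(exponent) = 96054.5110 * exp(-16.8152) = 0.00478392 1/s


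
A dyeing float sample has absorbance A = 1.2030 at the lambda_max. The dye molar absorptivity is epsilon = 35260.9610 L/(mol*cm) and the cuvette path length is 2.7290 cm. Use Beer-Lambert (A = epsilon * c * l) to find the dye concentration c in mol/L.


Formula: c = A / (epsilon * l)
Substituting: c = 1.2030 / (35260.9610 * 2.7290)
Result: 1.2502e-05 mol/L


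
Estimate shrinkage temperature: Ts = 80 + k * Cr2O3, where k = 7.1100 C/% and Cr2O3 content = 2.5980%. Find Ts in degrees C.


Formula: Ts = 80 + k * Cr2O3
Substituting: Ts = 80 + 7.1100 * 2.5980
Result: 98.4718 C


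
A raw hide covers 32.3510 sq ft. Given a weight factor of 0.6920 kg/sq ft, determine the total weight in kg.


Formula: Weight = area * weight_per_sqft
Substituting: Weight = 32.3510 * 0.6920
Result: 22.3869 kg


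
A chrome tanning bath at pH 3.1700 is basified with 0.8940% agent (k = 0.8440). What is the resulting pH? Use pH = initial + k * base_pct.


Formula: pH_final = pH_initial + k * base_pct
Substituting: pH_final = 3.1700 + 0.8440 * 0.8940
Result: 3.9245


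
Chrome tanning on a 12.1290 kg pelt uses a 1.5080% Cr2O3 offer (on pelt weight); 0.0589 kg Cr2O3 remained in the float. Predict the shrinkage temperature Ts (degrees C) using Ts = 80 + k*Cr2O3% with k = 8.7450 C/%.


Offered = pelt * offer_pct / 100 = 12.1290 * 1.5080 / 100 = 0.1829 kg
Uptake = offered - residual = 0.1829 - 0.0589 = 0.1240 kg
Cr2O3% on pelt = uptake / pelt * 100 = 0.1240 / 12.1290 * 100 = 1.0224 %
Ts = 80 + k * Cr2O3% = 80 + 8.7450 * 1.0224 = 88.9408 C


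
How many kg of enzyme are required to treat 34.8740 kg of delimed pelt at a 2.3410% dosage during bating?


Formula: Enzyme = substrate * pct / 100
Substituting: Enzyme = 34.8740 * 2.3410 / 100
Result: 0.8164 kg


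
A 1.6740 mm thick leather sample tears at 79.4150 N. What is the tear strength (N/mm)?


Formula: Tear strength = force / thickness
Substituting: Tear strength = 79.4150 / 1.6740
Result: 47.4403 N/mm


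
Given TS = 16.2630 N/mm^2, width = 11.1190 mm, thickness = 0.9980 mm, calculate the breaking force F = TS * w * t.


Formula: F = TS * w * t
Substituting: F = 16.2630 * 11.1190 * 0.9980
Result: 180.4666 N


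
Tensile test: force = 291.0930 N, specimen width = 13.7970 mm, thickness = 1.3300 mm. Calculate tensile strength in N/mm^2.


Formula: TS = force / (width * thickness)
Substituting: TS = 291.0930 / (13.7970 * 1.3300)
Result: 15.8634 N/mm^2


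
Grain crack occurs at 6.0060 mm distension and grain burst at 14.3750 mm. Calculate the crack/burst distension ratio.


Formula: Ratio = crack / burst
Substituting: Ratio = 6.0060 / 14.3750
Result: 0.4178
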